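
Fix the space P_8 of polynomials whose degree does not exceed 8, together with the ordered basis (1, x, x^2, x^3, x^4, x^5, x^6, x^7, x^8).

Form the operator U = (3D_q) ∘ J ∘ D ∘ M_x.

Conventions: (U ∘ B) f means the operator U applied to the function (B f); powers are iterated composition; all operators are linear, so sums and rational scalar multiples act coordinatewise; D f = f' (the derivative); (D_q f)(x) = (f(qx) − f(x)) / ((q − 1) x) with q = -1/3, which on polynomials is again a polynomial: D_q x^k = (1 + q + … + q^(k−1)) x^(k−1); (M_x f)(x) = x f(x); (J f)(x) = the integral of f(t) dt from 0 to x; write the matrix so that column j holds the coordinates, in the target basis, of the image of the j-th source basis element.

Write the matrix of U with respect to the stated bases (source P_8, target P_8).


image of 1: 3
image of x: 2x
image of x^2: (7/3)x^2
image of x^3: (20/9)x^3
image of x^4: (61/27)x^4
image of x^5: (182/81)x^5
image of x^6: (547/243)x^6
image of x^7: (1640/729)x^7
image of x^8: (4921/2187)x^8
each image's coordinates form column j of the matrix

the matrix is [[3, 0, 0, 0, 0, 0, 0, 0, 0]; [0, 2, 0, 0, 0, 0, 0, 0, 0]; [0, 0, 7/3, 0, 0, 0, 0, 0, 0]; [0, 0, 0, 20/9, 0, 0, 0, 0, 0]; [0, 0, 0, 0, 61/27, 0, 0, 0, 0]; [0, 0, 0, 0, 0, 182/81, 0, 0, 0]; [0, 0, 0, 0, 0, 0, 547/243, 0, 0]; [0, 0, 0, 0, 0, 0, 0, 1640/729, 0]; [0, 0, 0, 0, 0, 0, 0, 0, 4921/2187]] (rows listed top to bottom)


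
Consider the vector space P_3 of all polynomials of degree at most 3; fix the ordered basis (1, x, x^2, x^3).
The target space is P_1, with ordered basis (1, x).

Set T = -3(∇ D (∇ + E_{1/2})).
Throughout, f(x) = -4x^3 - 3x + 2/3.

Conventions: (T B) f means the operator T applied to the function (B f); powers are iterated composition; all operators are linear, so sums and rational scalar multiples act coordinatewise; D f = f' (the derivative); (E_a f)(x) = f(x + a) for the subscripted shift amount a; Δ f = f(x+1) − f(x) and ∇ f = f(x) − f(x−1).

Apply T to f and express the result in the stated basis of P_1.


∇ f = -12x^2 + 12x - 7
E_{1/2} f = -4x^3 - 6x^2 - 6x - 4/3
(∇ + E_{1/2}) f = -4x^3 - 18x^2 + 6x - 25/3
D (∇ + E_{1/2}) f = -12x^2 - 36x + 6
∇ D (∇ + E_{1/2}) f = -24x - 24
(-3(∇ D (∇ + E_{1/2}))) f = 72x + 72

the result is g(x) = 72x + 72


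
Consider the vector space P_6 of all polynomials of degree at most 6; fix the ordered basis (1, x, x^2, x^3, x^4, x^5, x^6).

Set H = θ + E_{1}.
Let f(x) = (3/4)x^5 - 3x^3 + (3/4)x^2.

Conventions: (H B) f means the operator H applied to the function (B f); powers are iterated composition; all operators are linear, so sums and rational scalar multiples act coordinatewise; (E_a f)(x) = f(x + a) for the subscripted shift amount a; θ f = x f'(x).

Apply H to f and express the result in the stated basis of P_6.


the result is g(x) = (9/2)x^5 + (15/4)x^4 - (9/2)x^3 + (3/4)x^2 - (15/4)x - 3/2

θ f = (15/4)x^5 - 9x^3 + (3/2)x^2
E_{1} f = (3/4)x^5 + (15/4)x^4 + (9/2)x^3 - (3/4)x^2 - (15/4)x - 3/2
(θ + E_{1}) f = (9/2)x^5 + (15/4)x^4 - (9/2)x^3 + (3/4)x^2 - (15/4)x - 3/2


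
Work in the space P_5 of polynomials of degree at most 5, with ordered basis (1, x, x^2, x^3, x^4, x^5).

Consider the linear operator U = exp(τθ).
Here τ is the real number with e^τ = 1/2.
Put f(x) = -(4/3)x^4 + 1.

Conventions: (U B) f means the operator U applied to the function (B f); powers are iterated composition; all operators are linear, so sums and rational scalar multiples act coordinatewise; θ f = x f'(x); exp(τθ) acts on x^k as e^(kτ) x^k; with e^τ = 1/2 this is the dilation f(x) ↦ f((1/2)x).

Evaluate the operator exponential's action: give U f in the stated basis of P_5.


the result is g(x) = -(1/12)x^4 + 1

exp(τθ) x^k = e^(kτ) x^k; with e^τ = 1/2 this sends x^k to (1/2)^k x^k
x^4 ↦ 1/16 x^4
applying this coordinatewise to f: exp(τθ) f = -(1/12)x^4 + 1


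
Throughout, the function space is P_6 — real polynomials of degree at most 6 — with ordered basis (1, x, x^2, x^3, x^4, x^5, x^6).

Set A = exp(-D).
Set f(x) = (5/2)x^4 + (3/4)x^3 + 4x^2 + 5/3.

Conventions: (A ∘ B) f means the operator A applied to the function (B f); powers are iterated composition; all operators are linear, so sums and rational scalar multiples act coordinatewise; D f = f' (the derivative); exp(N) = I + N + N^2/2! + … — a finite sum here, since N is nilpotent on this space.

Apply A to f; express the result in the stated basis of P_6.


the result is g(x) = (5/2)x^4 - (37/4)x^3 + (67/4)x^2 - (63/4)x + 89/12

order-1 term: -10x^3 - (9/4)x^2 - 8x
order-2 term: 15x^2 + (9/4)x + 4
order-3 term: -10x - 3/4
order-4 term: 5/2
the series for exp(-D) f terminates at order 4
exp(-D) f = (5/2)x^4 - (37/4)x^3 + (67/4)x^2 - (63/4)x + 89/12


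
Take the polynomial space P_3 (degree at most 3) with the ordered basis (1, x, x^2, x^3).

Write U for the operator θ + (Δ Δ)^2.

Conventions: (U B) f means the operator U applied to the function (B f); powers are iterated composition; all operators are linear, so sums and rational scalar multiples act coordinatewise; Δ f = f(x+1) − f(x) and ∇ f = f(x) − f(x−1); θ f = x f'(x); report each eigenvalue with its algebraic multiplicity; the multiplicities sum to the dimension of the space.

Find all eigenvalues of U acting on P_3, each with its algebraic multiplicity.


λ = 0 (multiplicity 1), λ = 1 (multiplicity 1), λ = 2 (multiplicity 1), λ = 3 (multiplicity 1)

image of 1: 0
image of x: x
image of x^2: 2x^2
image of x^3: 3x^3
the matrix is upper triangular; its diagonal is (0, 1, 2, 3)
for a triangular matrix the eigenvalues are the diagonal entries, with algebraic multiplicity their repetition count


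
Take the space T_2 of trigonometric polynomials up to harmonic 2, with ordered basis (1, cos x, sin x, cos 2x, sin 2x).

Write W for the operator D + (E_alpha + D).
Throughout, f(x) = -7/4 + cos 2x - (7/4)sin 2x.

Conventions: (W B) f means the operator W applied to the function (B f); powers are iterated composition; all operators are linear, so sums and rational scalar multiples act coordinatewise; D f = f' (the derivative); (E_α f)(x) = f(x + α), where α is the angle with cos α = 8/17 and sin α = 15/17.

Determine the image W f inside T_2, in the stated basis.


the image equals g(x) = -7/4 - (2604/289)cos 2x - (4457/1156)sin 2x

D f = -(7/2)cos 2x - 2sin 2x
E_alpha f = -7/4 - (581/289)cos 2x + (167/1156)sin 2x
D f = -(7/2)cos 2x - 2sin 2x
(E_alpha + D) f = -7/4 - (3185/578)cos 2x - (2145/1156)sin 2x
(D + (E_alpha + D)) f = -7/4 - (2604/289)cos 2x - (4457/1156)sin 2x


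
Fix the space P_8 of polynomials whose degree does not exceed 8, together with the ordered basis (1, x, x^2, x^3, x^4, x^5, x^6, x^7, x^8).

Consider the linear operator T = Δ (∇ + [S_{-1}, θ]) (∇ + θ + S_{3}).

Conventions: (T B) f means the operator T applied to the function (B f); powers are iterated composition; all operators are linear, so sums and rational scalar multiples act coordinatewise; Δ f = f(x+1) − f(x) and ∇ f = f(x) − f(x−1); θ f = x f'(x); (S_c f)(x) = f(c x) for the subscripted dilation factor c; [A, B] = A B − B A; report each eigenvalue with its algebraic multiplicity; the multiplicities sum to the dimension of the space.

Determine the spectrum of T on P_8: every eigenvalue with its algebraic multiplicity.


λ = 0 (multiplicity 9)

image of 1: 0
image of x: 0
image of x^2: 22
image of x^3: 180x + 6
image of x^4: 1020x^2 + 24x + 158
image of x^5: 4960x^3 + 60x^2 + 2420x + 30
image of x^6: 22050x^4 + 120x^3 + 21870x^2 + 180x + 1410
image of x^7: 92148x^5 + 210x^4 + 153160x^3 + 630x^2 + 30296x + 126
image of x^8: 367864x^6 + 336x^5 + 918820x^4 + 1680x^3 + 366184x^2 + 1008x + 12886
the matrix is upper triangular; its diagonal is (0, 0, 0, 0, 0, 0, 0, 0, 0)
for a triangular matrix the eigenvalues are the diagonal entries, with algebraic multiplicity their repetition count


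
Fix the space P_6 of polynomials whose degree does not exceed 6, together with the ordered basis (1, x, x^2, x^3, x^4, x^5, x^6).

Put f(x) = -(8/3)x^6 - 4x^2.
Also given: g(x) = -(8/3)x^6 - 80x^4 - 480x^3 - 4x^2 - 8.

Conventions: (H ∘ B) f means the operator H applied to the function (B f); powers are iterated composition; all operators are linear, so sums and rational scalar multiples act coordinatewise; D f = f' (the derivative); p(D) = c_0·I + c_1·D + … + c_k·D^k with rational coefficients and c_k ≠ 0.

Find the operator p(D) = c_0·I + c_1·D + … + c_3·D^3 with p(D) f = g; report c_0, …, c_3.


c_0 = 1, c_1 = 0, c_2 = 1, c_3 = 3/2

D^0 f = -(8/3)x^6 - 4x^2
D^1 f = -16x^5 - 8x
D^2 f = -80x^4 - 8
D^3 f = -320x^3
matching coefficients of g against c_0 f + c_1 Df + … from the top degree down determines the c_i
solution: c_0 = 1, c_1 = 0, c_2 = 1, c_3 = 3/2


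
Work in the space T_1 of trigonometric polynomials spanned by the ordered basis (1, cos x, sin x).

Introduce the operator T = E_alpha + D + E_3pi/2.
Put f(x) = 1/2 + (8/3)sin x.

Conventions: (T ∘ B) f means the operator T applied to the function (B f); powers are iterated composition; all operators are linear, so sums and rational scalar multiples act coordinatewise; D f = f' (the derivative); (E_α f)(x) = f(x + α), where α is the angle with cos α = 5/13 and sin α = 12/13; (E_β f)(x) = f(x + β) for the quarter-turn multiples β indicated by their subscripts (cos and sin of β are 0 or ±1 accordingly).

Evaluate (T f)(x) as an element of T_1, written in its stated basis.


E_alpha f = 1/2 + (32/13)cos x + (40/39)sin x
D f = (8/3)cos x
E_3pi/2 f = 1/2 - (8/3)cos x
(E_alpha + D + E_3pi/2) f = 1 + (32/13)cos x + (40/39)sin x

g(x) = 1 + (32/13)cos x + (40/39)sin x


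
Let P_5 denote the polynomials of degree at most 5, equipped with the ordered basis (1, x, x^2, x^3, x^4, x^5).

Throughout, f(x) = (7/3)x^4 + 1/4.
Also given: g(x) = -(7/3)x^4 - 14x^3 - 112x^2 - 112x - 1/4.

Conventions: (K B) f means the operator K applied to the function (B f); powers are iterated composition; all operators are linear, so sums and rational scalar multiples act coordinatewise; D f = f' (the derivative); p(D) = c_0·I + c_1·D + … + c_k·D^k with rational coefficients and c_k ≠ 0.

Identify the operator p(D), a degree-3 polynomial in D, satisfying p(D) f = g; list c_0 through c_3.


D^0 f = (7/3)x^4 + 1/4
D^1 f = (28/3)x^3
D^2 f = 28x^2
D^3 f = 56x
matching coefficients of g against c_0 f + c_1 Df + … from the top degree down determines the c_i
solution: c_0 = -1, c_1 = -3/2, c_2 = -4, c_3 = -2

p(D) = -I − (3/2)·D − 4·D^2 − 2·D^3, i.e. c_0 = -1, c_1 = -3/2, c_2 = -4, c_3 = -2


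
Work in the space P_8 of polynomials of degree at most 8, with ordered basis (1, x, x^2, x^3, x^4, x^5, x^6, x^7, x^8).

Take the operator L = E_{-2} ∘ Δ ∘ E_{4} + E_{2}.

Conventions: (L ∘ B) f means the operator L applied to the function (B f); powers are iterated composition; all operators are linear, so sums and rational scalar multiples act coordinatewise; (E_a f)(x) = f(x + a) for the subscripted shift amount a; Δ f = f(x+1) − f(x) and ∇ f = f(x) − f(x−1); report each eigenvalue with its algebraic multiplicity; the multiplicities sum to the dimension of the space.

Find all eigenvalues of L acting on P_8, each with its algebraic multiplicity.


image of 1: 1
image of x: x + 3
image of x^2: x^2 + 6x + 9
image of x^3: x^3 + 9x^2 + 27x + 27
image of x^4: x^4 + 12x^3 + 54x^2 + 108x + 81
image of x^5: x^5 + 15x^4 + 90x^3 + 270x^2 + 405x + 243
image of x^6: x^6 + 18x^5 + 135x^4 + 540x^3 + 1215x^2 + 1458x + 729
image of x^7: x^7 + 21x^6 + 189x^5 + 945x^4 + 2835x^3 + 5103x^2 + 5103x + 2187
image of x^8: x^8 + 24x^7 + 252x^6 + 1512x^5 + 5670x^4 + 13608x^3 + 20412x^2 + 17496x + 6561
the matrix is upper triangular; its diagonal is (1, 1, 1, 1, 1, 1, 1, 1, 1)
for a triangular matrix the eigenvalues are the diagonal entries, with algebraic multiplicity their repetition count

λ = 1 (multiplicity 9)


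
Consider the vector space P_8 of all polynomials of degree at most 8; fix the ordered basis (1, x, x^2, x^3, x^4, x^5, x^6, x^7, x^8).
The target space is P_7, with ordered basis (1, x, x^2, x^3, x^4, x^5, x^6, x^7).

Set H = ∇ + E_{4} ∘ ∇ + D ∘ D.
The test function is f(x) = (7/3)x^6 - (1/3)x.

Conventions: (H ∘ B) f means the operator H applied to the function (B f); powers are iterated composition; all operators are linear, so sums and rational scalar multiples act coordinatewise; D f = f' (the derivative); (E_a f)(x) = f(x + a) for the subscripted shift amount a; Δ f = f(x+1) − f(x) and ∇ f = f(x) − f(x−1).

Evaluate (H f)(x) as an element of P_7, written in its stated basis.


∇ f = 14x^5 - 35x^4 + (140/3)x^3 - 35x^2 + 14x - 8/3
∇ f = 14x^5 - 35x^4 + (140/3)x^3 - 35x^2 + 14x - 8/3
E_{4} ∇ f = 14x^5 + 245x^4 + (5180/3)x^3 + 6125x^2 + 10934x + 7856
D f = 14x^5 - 1/3
D D f = 70x^4
(∇ + E_{4} ∘ ∇ + D ∘ D) f = 28x^5 + 280x^4 + (5320/3)x^3 + 6090x^2 + 10948x + 23560/3

the result is g(x) = 28x^5 + 280x^4 + (5320/3)x^3 + 6090x^2 + 10948x + 23560/3


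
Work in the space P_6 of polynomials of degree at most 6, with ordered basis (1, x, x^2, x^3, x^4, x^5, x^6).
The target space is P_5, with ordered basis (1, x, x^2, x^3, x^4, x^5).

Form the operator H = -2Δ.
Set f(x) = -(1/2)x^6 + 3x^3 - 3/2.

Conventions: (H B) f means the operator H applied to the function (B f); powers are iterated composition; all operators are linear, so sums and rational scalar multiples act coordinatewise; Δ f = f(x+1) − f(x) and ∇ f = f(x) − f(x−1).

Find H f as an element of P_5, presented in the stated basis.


Δ f = -3x^5 - (15/2)x^4 - 10x^3 + (3/2)x^2 + 6x + 5/2
(-2Δ) f = 6x^5 + 15x^4 + 20x^3 - 3x^2 - 12x - 5

g(x) = 6x^5 + 15x^4 + 20x^3 - 3x^2 - 12x - 5


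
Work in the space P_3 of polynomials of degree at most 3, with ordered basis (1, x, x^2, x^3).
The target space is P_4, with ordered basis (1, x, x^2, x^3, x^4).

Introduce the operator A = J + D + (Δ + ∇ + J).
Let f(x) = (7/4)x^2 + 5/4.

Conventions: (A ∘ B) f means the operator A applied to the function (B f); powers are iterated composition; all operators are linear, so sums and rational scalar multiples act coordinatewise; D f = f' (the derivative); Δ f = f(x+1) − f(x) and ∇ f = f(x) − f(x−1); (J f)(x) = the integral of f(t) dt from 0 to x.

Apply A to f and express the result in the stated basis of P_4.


J f = (7/12)x^3 + (5/4)x
D f = (7/2)x
Δ f = (7/2)x + 7/4
∇ f = (7/2)x - 7/4
J f = (7/12)x^3 + (5/4)x
(Δ + ∇ + J) f = (7/12)x^3 + (33/4)x
(J + D + (Δ + ∇ + J)) f = (7/6)x^3 + 13x

the image equals g(x) = (7/6)x^3 + 13x


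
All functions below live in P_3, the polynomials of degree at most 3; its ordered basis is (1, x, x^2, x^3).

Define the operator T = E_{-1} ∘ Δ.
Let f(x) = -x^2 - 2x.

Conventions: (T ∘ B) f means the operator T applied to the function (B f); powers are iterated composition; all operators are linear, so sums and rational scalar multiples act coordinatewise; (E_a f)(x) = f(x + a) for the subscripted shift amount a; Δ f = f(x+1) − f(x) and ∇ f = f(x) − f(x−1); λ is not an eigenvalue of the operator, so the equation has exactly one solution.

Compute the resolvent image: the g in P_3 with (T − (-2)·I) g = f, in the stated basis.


write g with unknown coordinates in the stated basis and equate coefficients in (T − (-2)·I) g = f
solving from the highest basis element down gives g = -(1/2)x^2 - (1/2)x
check: T g = -x
so T g − (-2)·g = -x^2 - 2x = f ✓

g(x) = -(1/2)x^2 - (1/2)x


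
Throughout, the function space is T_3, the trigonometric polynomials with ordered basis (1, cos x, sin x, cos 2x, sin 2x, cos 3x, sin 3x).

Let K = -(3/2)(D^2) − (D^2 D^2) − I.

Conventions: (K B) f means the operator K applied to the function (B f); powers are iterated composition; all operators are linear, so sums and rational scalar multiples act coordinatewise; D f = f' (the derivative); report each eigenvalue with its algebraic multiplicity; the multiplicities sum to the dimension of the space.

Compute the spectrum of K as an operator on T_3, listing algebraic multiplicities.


image of 1: -1
image of cos x: -(1/2)cos x
image of sin x: -(1/2)sin x
image of cos 2x: -11cos 2x
image of sin 2x: -11sin 2x
image of cos 3x: -(137/2)cos 3x
image of sin 3x: -(137/2)sin 3x
the matrix is diagonal; its diagonal is (-1, -1/2, -1/2, -11, -11, -137/2, -137/2)
for a triangular matrix the eigenvalues are the diagonal entries, with algebraic multiplicity their repetition count

λ = -137/2 (multiplicity 2), λ = -11 (multiplicity 2), λ = -1 (multiplicity 1), λ = -1/2 (multiplicity 2)


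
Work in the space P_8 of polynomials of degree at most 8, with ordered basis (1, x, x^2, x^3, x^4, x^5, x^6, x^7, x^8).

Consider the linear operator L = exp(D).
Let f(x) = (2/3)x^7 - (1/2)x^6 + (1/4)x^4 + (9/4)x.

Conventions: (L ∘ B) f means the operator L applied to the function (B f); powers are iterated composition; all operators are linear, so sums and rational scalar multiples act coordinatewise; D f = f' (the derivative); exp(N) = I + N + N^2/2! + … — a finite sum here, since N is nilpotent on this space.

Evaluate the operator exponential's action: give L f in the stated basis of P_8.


g(x) = (2/3)x^7 + (25/6)x^6 + 11x^5 + (193/12)x^4 + (43/3)x^3 + 8x^2 + (59/12)x + 8/3

order-1 term: (14/3)x^6 - 3x^5 + x^3 + 9/4
order-2 term: 14x^5 - (15/2)x^4 + (3/2)x^2
order-3 term: (70/3)x^4 - 10x^3 + x
order-4 term: (70/3)x^3 - (15/2)x^2 + 1/4
order-5 term: 14x^2 - 3x
order-6 term: (14/3)x - 1/2
order-7 term: 2/3
the series for exp(D) f terminates at order 7
exp(D) f = (2/3)x^7 + (25/6)x^6 + 11x^5 + (193/12)x^4 + (43/3)x^3 + 8x^2 + (59/12)x + 8/3


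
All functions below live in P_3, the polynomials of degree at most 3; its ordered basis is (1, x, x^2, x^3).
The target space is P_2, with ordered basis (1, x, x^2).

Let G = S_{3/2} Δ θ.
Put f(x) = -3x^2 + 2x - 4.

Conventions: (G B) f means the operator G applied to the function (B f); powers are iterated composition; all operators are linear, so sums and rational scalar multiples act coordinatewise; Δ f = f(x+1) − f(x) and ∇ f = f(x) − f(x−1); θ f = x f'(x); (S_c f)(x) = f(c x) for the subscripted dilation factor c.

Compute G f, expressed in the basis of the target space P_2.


θ f = -6x^2 + 2x
Δ θ f = -12x - 4
S_{3/2} (Δ θ) f = -18x - 4

g(x) = -18x - 4


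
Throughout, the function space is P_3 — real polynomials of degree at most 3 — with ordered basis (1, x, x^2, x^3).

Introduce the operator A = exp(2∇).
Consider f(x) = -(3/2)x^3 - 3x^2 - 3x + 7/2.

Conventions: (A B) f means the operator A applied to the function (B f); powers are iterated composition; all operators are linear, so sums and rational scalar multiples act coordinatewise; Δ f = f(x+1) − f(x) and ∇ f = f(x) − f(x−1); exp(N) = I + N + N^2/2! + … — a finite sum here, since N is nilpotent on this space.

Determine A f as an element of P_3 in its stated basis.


order-1 term: -9x^2 - 3x - 3
order-2 term: -18x + 6
order-3 term: -12
the series for exp(2∇) f terminates at order 3
exp(2∇) f = -(3/2)x^3 - 12x^2 - 24x - 11/2

g(x) = -(3/2)x^3 - 12x^2 - 24x - 11/2


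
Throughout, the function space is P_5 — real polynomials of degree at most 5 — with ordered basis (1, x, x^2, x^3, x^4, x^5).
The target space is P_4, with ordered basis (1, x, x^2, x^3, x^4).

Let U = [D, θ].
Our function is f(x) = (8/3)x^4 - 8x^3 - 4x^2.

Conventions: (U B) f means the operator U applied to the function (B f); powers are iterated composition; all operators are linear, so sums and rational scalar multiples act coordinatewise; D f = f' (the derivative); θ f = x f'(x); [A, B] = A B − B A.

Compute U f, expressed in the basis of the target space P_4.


θ f = (32/3)x^4 - 24x^3 - 8x^2
D θ f = (128/3)x^3 - 72x^2 - 16x
D f = (32/3)x^3 - 24x^2 - 8x
θ D f = 32x^3 - 48x^2 - 8x
[D, θ] f = (32/3)x^3 - 24x^2 - 8x

g(x) = (32/3)x^3 - 24x^2 - 8x


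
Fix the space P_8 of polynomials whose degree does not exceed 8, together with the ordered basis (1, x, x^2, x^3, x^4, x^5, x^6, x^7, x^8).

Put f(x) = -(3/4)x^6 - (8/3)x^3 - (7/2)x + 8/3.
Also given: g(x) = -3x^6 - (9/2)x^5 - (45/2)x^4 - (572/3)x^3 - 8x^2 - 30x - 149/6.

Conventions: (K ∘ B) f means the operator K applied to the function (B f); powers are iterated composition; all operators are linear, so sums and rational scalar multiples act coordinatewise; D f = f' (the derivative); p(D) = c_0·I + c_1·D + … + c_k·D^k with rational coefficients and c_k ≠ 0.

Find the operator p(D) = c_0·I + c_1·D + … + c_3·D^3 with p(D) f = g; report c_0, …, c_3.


p(D) = 4·I + D + D^2 + 2·D^3, i.e. c_0 = 4, c_1 = 1, c_2 = 1, c_3 = 2

D^0 f = -(3/4)x^6 - (8/3)x^3 - (7/2)x + 8/3
D^1 f = -(9/2)x^5 - 8x^2 - 7/2
D^2 f = -(45/2)x^4 - 16x
D^3 f = -90x^3 - 16
matching coefficients of g against c_0 f + c_1 Df + … from the top degree down determines the c_i
solution: c_0 = 4, c_1 = 1, c_2 = 1, c_3 = 2


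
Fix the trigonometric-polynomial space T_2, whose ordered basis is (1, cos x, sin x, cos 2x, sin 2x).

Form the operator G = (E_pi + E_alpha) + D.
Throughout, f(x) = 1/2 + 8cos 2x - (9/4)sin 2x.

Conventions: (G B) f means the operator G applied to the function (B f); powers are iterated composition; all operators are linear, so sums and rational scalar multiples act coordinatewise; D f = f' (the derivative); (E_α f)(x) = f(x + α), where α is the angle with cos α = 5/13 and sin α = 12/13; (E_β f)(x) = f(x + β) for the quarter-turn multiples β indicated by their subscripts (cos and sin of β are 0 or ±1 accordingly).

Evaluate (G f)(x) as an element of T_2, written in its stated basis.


E_pi f = 1/2 + 8cos 2x - (9/4)sin 2x
E_alpha f = 1/2 - (94/13)cos 2x - (213/52)sin 2x
(E_pi + E_alpha) f = 1 + (10/13)cos 2x - (165/26)sin 2x
D f = -(9/2)cos 2x - 16sin 2x
((E_pi + E_alpha) + D) f = 1 - (97/26)cos 2x - (581/26)sin 2x

the result is g(x) = 1 - (97/26)cos 2x - (581/26)sin 2x


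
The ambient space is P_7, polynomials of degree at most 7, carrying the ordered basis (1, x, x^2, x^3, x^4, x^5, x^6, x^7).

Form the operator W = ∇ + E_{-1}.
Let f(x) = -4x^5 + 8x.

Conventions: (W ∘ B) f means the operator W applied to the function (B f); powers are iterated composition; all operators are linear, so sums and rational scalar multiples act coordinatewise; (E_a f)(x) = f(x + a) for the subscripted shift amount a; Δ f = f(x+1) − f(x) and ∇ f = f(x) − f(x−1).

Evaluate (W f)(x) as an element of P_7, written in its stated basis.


g(x) = -4x^5 + 8x

∇ f = -20x^4 + 40x^3 - 40x^2 + 20x + 4
E_{-1} f = -4x^5 + 20x^4 - 40x^3 + 40x^2 - 12x - 4
(∇ + E_{-1}) f = -4x^5 + 8x


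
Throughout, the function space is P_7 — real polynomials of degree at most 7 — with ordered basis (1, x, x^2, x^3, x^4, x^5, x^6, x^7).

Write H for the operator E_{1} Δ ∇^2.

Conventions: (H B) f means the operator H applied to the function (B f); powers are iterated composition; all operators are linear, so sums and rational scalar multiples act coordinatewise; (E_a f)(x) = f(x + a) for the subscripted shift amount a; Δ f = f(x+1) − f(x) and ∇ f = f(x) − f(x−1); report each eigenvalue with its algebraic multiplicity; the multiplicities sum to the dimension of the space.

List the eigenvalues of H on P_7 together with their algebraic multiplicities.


image of 1: 0
image of x: 0
image of x^2: 0
image of x^3: 6
image of x^4: 24x + 12
image of x^5: 60x^2 + 60x + 30
image of x^6: 120x^3 + 180x^2 + 180x + 60
image of x^7: 210x^4 + 420x^3 + 630x^2 + 420x + 126
the matrix is upper triangular; its diagonal is (0, 0, 0, 0, 0, 0, 0, 0)
for a triangular matrix the eigenvalues are the diagonal entries, with algebraic multiplicity their repetition count

λ = 0 (multiplicity 8)


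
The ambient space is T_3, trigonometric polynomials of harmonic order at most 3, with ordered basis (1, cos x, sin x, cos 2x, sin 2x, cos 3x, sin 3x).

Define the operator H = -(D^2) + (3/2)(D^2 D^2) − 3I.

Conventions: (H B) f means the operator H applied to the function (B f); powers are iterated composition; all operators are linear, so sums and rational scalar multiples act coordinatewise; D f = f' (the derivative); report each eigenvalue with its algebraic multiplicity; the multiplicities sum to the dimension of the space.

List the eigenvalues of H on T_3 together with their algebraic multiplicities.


λ = -3 (multiplicity 1), λ = -1/2 (multiplicity 2), λ = 25 (multiplicity 2), λ = 255/2 (multiplicity 2)

image of 1: -3
image of cos x: -(1/2)cos x
image of sin x: -(1/2)sin x
image of cos 2x: 25cos 2x
image of sin 2x: 25sin 2x
image of cos 3x: (255/2)cos 3x
image of sin 3x: (255/2)sin 3x
the matrix is diagonal; its diagonal is (-3, -1/2, -1/2, 25, 25, 255/2, 255/2)
for a triangular matrix the eigenvalues are the diagonal entries, with algebraic multiplicity their repetition count


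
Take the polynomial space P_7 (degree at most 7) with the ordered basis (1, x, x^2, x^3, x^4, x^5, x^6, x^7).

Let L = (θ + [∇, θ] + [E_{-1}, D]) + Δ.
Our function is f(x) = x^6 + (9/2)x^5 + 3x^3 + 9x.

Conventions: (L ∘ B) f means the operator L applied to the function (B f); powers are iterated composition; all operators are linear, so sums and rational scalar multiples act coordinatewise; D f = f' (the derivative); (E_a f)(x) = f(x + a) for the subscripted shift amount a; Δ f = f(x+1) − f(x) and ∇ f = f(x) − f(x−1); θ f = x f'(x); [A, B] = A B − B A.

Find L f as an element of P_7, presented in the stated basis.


θ f = 6x^6 + (45/2)x^5 + 9x^3 + 9x
θ f = 6x^6 + (45/2)x^5 + 9x^3 + 9x
∇ θ f = 36x^5 + (45/2)x^4 - 105x^3 + 162x^2 - (207/2)x + 69/2
∇ f = 6x^5 + (15/2)x^4 - 25x^3 + 39x^2 - (51/2)x + 31/2
θ ∇ f = 30x^5 + 30x^4 - 75x^3 + 78x^2 - (51/2)x
[∇, θ] f = 6x^5 - (15/2)x^4 - 30x^3 + 84x^2 - 78x + 69/2
D f = 6x^5 + (45/2)x^4 + 9x^2 + 9
E_{-1} D f = 6x^5 - (15/2)x^4 - 30x^3 + 84x^2 - 78x + 69/2
E_{-1} f = x^6 - (3/2)x^5 - (15/2)x^4 + 28x^3 - 39x^2 + (69/2)x - 31/2
D E_{-1} f = 6x^5 - (15/2)x^4 - 30x^3 + 84x^2 - 78x + 69/2
[E_{-1}, D] f = 0
(θ + [∇, θ] + [E_{-1}, D]) f = 6x^6 + (57/2)x^5 - (15/2)x^4 - 21x^3 + 84x^2 - 69x + 69/2
Δ f = 6x^5 + (75/2)x^4 + 65x^3 + 69x^2 + (75/2)x + 35/2
((θ + [∇, θ] + [E_{-1}, D]) + Δ) f = 6x^6 + (69/2)x^5 + 30x^4 + 44x^3 + 153x^2 - (63/2)x + 52

the result is g(x) = 6x^6 + (69/2)x^5 + 30x^4 + 44x^3 + 153x^2 - (63/2)x + 52


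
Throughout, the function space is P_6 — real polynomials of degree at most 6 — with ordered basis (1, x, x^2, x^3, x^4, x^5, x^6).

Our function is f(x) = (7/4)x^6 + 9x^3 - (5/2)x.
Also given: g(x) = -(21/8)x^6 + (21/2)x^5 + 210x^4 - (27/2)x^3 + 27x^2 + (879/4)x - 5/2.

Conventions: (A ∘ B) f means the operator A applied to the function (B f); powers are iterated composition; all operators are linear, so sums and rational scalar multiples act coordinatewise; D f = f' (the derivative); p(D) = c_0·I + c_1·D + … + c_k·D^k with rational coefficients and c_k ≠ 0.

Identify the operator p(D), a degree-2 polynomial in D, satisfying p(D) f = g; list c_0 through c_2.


p(D) = -(3/2)·I + D + 4·D^2, i.e. c_0 = -3/2, c_1 = 1, c_2 = 4

D^0 f = (7/4)x^6 + 9x^3 - (5/2)x
D^1 f = (21/2)x^5 + 27x^2 - 5/2
D^2 f = (105/2)x^4 + 54x
matching coefficients of g against c_0 f + c_1 Df + … from the top degree down determines the c_i
solution: c_0 = -3/2, c_1 = 1, c_2 = 4


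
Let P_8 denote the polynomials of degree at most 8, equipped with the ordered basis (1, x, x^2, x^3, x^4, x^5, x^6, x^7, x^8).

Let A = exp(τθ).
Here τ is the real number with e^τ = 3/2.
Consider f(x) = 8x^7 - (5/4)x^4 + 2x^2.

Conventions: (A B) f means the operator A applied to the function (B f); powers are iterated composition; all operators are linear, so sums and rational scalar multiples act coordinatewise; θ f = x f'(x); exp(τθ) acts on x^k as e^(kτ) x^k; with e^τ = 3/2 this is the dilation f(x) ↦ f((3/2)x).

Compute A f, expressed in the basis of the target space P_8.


exp(τθ) x^k = e^(kτ) x^k; with e^τ = 3/2 this sends x^k to (3/2)^k x^k
x^2 ↦ 9/4 x^2
x^4 ↦ 81/16 x^4
x^7 ↦ 2187/128 x^7
applying this coordinatewise to f: exp(τθ) f = (2187/16)x^7 - (405/64)x^4 + (9/2)x^2

the result is g(x) = (2187/16)x^7 - (405/64)x^4 + (9/2)x^2


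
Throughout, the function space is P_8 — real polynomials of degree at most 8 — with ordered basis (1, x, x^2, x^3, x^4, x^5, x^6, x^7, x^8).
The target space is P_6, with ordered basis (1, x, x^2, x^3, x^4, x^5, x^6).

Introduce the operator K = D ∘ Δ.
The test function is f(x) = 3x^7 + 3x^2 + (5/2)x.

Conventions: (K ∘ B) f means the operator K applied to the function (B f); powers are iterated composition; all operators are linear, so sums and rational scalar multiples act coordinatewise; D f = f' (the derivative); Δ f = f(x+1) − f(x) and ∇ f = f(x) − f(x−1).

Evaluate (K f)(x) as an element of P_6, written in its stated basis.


g(x) = 126x^5 + 315x^4 + 420x^3 + 315x^2 + 126x + 27

Δ f = 21x^6 + 63x^5 + 105x^4 + 105x^3 + 63x^2 + 27x + 17/2
D Δ f = 126x^5 + 315x^4 + 420x^3 + 315x^2 + 126x + 27


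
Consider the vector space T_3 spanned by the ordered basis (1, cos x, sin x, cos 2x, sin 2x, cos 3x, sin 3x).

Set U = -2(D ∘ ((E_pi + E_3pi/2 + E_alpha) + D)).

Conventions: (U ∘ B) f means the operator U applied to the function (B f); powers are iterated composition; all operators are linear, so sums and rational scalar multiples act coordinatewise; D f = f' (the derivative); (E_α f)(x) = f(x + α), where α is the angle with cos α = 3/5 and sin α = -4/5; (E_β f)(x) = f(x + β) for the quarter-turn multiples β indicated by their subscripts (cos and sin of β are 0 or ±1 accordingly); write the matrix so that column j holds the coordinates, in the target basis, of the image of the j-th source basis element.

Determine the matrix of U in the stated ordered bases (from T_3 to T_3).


image of 1: 0
image of cos x: -(8/5)cos x - (4/5)sin x
image of sin x: (4/5)cos x - (8/5)sin x
image of cos 2x: (104/25)cos 2x - (28/25)sin 2x
image of sin 2x: (28/25)cos 2x + (104/25)sin 2x
image of cos 3x: (2736/125)cos 3x - (1452/125)sin 3x
image of sin 3x: (1452/125)cos 3x + (2736/125)sin 3x
each image's coordinates form column j of the matrix

the matrix is [[0, 0, 0, 0, 0, 0, 0]; [0, -8/5, 4/5, 0, 0, 0, 0]; [0, -4/5, -8/5, 0, 0, 0, 0]; [0, 0, 0, 104/25, 28/25, 0, 0]; [0, 0, 0, -28/25, 104/25, 0, 0]; [0, 0, 0, 0, 0, 2736/125, 1452/125]; [0, 0, 0, 0, 0, -1452/125, 2736/125]] (rows listed top to bottom)


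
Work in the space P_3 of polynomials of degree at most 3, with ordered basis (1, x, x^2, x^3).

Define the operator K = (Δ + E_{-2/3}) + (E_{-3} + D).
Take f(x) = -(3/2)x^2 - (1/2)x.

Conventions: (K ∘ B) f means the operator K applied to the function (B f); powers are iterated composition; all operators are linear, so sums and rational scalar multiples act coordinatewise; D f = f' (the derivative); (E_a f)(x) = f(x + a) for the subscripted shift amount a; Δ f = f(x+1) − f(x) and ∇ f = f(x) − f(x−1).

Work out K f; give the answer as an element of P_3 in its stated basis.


Δ f = -3x - 2
E_{-2/3} f = -(3/2)x^2 + (3/2)x - 1/3
(Δ + E_{-2/3}) f = -(3/2)x^2 - (3/2)x - 7/3
E_{-3} f = -(3/2)x^2 + (17/2)x - 12
D f = -3x - 1/2
(E_{-3} + D) f = -(3/2)x^2 + (11/2)x - 25/2
((Δ + E_{-2/3}) + (E_{-3} + D)) f = -3x^2 + 4x - 89/6

the image equals g(x) = -3x^2 + 4x - 89/6


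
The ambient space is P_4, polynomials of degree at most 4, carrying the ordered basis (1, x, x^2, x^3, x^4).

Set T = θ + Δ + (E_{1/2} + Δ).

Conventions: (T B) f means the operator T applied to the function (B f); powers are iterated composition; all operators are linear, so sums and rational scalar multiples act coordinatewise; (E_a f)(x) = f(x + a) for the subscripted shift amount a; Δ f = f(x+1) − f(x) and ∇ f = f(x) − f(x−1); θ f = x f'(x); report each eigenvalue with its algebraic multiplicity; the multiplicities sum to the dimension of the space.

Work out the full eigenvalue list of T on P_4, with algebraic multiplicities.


λ = 1 (multiplicity 1), λ = 2 (multiplicity 1), λ = 3 (multiplicity 1), λ = 4 (multiplicity 1), λ = 5 (multiplicity 1)

image of 1: 1
image of x: 2x + 5/2
image of x^2: 3x^2 + 5x + 9/4
image of x^3: 4x^3 + (15/2)x^2 + (27/4)x + 17/8
image of x^4: 5x^4 + 10x^3 + (27/2)x^2 + (17/2)x + 33/16
the matrix is upper triangular; its diagonal is (1, 2, 3, 4, 5)
for a triangular matrix the eigenvalues are the diagonal entries, with algebraic multiplicity their repetition count


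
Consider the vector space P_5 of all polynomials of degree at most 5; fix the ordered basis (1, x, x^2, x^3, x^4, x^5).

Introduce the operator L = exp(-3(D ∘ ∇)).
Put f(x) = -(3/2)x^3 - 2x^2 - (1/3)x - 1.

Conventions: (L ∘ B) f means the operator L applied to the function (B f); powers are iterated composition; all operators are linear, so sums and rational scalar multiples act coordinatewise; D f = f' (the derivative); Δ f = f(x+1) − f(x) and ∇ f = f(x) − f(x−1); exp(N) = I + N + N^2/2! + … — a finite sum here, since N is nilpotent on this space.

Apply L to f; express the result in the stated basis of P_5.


the image equals g(x) = -(3/2)x^3 - 2x^2 + (80/3)x - 5/2

order-1 term: 27x - 3/2
the series for exp(-3(D ∘ ∇)) f terminates at order 1
exp(-3(D ∘ ∇)) f = -(3/2)x^3 - 2x^2 + (80/3)x - 5/2


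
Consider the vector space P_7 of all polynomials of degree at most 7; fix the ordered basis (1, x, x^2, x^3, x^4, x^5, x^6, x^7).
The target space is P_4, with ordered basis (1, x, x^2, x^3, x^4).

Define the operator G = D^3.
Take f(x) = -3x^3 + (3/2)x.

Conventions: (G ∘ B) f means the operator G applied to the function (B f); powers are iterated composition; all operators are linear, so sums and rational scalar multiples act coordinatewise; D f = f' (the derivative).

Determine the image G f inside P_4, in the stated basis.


the image equals g(x) = -18

D f = -9x^2 + 3/2
D D f = -18x
D D D f = -18


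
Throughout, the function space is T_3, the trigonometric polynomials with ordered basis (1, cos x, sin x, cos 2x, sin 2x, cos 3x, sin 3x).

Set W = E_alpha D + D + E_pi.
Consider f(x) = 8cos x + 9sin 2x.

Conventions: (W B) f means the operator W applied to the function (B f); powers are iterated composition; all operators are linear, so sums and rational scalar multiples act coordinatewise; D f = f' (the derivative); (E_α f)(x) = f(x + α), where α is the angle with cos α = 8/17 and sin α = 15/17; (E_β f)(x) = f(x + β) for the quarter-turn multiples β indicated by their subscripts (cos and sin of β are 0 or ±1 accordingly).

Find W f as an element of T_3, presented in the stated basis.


the result is g(x) = -(256/17)cos x - (200/17)sin x + (2304/289)cos 2x - (1719/289)sin 2x

D f = -8sin x + 18cos 2x
E_alpha D f = -(120/17)cos x - (64/17)sin x - (2898/289)cos 2x - (4320/289)sin 2x
D f = -8sin x + 18cos 2x
E_pi f = -8cos x + 9sin 2x
(E_alpha D + D + E_pi) f = -(256/17)cos x - (200/17)sin x + (2304/289)cos 2x - (1719/289)sin 2x


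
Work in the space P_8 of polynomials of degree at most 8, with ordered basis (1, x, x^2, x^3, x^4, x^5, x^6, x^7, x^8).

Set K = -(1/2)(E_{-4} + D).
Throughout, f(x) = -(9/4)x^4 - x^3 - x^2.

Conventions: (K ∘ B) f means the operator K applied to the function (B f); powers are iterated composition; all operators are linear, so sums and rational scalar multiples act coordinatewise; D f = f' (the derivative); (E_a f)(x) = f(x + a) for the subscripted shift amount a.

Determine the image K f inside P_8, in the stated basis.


E_{-4} f = -(9/4)x^4 + 35x^3 - 205x^2 + 536x - 528
D f = -9x^3 - 3x^2 - 2x
(E_{-4} + D) f = -(9/4)x^4 + 26x^3 - 208x^2 + 534x - 528
(-(1/2)(E_{-4} + D)) f = (9/8)x^4 - 13x^3 + 104x^2 - 267x + 264

the result is g(x) = (9/8)x^4 - 13x^3 + 104x^2 - 267x + 264


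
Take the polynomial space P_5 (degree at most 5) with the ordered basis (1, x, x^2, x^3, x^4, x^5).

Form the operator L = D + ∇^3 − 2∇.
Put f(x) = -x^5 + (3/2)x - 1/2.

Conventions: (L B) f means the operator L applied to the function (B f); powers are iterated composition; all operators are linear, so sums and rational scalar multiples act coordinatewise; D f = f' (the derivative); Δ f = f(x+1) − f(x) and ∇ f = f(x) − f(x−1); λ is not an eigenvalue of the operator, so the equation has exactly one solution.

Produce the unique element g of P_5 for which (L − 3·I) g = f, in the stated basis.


g(x) = (1/3)x^5 - (5/9)x^4 + (80/27)x^3 - (20/27)x^2 - (2581/162)x + 7697/243

write g with unknown coordinates in the stated basis and equate coefficients in (L − 3·I) g = f
solving from the highest basis element down gives g = (1/3)x^5 - (5/9)x^4 + (80/27)x^3 - (20/27)x^2 - (2581/162)x + 7697/243
check: L g = -(5/3)x^4 + (80/9)x^3 - (20/9)x^2 - (1250/27)x + 15313/162
so L g − 3·g = -x^5 + (3/2)x - 1/2 = f ✓


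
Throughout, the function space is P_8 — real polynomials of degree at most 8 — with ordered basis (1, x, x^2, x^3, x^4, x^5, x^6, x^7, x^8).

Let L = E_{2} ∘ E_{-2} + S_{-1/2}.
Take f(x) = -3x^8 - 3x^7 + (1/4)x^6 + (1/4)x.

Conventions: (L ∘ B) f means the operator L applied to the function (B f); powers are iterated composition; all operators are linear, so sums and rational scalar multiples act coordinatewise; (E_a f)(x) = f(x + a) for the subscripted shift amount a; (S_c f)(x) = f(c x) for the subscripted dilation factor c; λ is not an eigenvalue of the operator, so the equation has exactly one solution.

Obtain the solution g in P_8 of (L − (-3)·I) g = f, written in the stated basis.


write g with unknown coordinates in the stated basis and equate coefficients in (L − (-3)·I) g = f
solving from the highest basis element down gives g = -(768/1025)x^8 - (384/511)x^7 + (16/257)x^6 + (1/14)x
check: L g = -(771/1025)x^8 - (381/511)x^7 + (65/1028)x^6 + (1/28)x
so L g − (-3)·g = -3x^8 - 3x^7 + (1/4)x^6 + (1/4)x = f ✓

the image equals g(x) = -(768/1025)x^8 - (384/511)x^7 + (16/257)x^6 + (1/14)x


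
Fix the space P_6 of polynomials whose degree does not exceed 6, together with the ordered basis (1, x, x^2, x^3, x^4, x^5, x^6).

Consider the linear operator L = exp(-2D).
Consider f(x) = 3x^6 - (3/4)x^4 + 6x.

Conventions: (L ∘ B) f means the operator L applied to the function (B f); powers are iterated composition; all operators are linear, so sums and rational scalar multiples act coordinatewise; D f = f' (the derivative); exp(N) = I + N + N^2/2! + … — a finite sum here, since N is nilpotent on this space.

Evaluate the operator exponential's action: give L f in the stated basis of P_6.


g(x) = 3x^6 - 36x^5 + (717/4)x^4 - 474x^3 + 702x^2 - 546x + 168

order-1 term: -36x^5 + 6x^3 - 12
order-2 term: 180x^4 - 18x^2
order-3 term: -480x^3 + 24x
order-4 term: 720x^2 - 12
order-5 term: -576x
order-6 term: 192
the series for exp(-2D) f terminates at order 6
exp(-2D) f = 3x^6 - 36x^5 + (717/4)x^4 - 474x^3 + 702x^2 - 546x + 168


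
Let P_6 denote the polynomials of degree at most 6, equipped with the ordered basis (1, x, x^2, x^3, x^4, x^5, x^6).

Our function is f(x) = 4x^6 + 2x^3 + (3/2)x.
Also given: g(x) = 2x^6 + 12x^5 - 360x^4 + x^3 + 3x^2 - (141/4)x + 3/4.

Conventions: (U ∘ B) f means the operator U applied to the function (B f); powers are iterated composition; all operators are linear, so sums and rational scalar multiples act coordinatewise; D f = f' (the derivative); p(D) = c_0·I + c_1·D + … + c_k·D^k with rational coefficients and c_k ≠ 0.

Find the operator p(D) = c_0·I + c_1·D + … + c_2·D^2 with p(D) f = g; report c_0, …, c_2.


c_0 = 1/2, c_1 = 1/2, c_2 = -3

D^0 f = 4x^6 + 2x^3 + (3/2)x
D^1 f = 24x^5 + 6x^2 + 3/2
D^2 f = 120x^4 + 12x
matching coefficients of g against c_0 f + c_1 Df + … from the top degree down determines the c_i
solution: c_0 = 1/2, c_1 = 1/2, c_2 = -3


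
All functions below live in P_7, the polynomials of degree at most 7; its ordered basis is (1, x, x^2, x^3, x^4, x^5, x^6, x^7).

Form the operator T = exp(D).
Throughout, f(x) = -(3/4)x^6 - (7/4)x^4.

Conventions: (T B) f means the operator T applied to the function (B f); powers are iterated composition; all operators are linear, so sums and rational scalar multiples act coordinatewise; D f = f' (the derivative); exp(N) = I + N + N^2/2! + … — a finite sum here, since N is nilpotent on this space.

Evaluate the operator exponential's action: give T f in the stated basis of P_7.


the result is g(x) = -(3/4)x^6 - (9/2)x^5 - 13x^4 - 22x^3 - (87/4)x^2 - (23/2)x - 5/2

order-1 term: -(9/2)x^5 - 7x^3
order-2 term: -(45/4)x^4 - (21/2)x^2
order-3 term: -15x^3 - 7x
order-4 term: -(45/4)x^2 - 7/4
order-5 term: -(9/2)x
order-6 term: -3/4
the series for exp(D) f terminates at order 6
exp(D) f = -(3/4)x^6 - (9/2)x^5 - 13x^4 - 22x^3 - (87/4)x^2 - (23/2)x - 5/2
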